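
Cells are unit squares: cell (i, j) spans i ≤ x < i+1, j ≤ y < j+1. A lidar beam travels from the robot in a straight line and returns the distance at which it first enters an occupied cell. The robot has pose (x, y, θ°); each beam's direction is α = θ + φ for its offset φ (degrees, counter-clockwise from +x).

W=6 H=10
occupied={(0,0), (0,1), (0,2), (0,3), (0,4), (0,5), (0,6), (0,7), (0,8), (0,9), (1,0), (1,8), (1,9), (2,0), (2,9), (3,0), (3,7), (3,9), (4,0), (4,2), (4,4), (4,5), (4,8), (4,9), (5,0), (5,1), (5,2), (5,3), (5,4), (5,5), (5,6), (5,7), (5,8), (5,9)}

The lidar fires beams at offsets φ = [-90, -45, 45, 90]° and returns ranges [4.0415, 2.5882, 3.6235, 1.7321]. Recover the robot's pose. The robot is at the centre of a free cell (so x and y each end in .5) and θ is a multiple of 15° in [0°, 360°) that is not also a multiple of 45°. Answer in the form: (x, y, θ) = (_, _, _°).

Candidates: 26 free-cell centres × 16 headings = 416 poses. Raycast each; keep the one whose scan matches to 4 dp.
  (1.5, 4.5, 240°): beam 1 = 0.5774 ≠ 4.0415 ✗
  (3.5, 2.5, 195°): beam 1 = 5.7956 ≠ 4.0415 ✗
  (2.5, 2.5, 330°): beam 1 = 1.7321 ≠ 4.0415 ✗
  (3.5, 3.5, 285°): beam 1 = 2.5882 ≠ 4.0415 ✗
  …
  (3.5, 4.5, 210°): r_1=4.0415, r_2=2.5882, r_3=3.6235, r_4=1.7321 — all match ✓
Only this pose fits every beam.

(x, y, θ) = (3.5, 4.5, 210°)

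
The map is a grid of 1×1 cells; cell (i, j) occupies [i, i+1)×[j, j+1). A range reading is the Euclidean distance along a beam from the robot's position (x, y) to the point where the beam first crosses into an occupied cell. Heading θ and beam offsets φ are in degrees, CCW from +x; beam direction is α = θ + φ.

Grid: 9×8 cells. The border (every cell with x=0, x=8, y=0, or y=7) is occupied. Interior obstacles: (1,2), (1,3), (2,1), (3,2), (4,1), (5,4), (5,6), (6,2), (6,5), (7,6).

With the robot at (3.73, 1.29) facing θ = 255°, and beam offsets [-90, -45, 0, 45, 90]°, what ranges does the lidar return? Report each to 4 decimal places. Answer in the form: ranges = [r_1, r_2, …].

beam 1: φ=-90°, α=165°
  direction (-0.9659, 0.2588); cell (3,1); t to first gridline: x 0.7558, y 2.7432 (then +1.0353 / +3.8637)
    (2,1) via x @ 0.7558  # hit
  → r_1 = 0.7558
beam 2: φ=-45°, α=210°
  direction (-0.8660, -0.5000); cell (3,1); t to first gridline: x 0.8429, y 0.5800 (then +1.1547 / +2.0000)
    (3,0) via y @ 0.5800  # hit
  → r_2 = 0.5800
beam 3: φ=0°, α=255°
  direction (-0.2588, -0.9659); cell (3,1); t to first gridline: x 2.8205, y 0.3002 (then +3.8637 / +1.0353)
    (3,0) via y @ 0.3002  # hit
  → r_3 = 0.3002
beam 4: φ=45°, α=300°
  direction (0.5000, -0.8660); cell (3,1); t to first gridline: x 0.5400, y 0.3349 (then +2.0000 / +1.1547)
    (3,0) via y @ 0.3349  # hit
  → r_4 = 0.3349
beam 5: φ=90°, α=345°
  direction (0.9659, -0.2588); cell (3,1); t to first gridline: x 0.2795, y 1.1205 (then +1.0353 / +3.8637)
    (4,1) via x @ 0.2795  # hit
  → r_5 = 0.2795

ranges = [0.7558, 0.5800, 0.3002, 0.3349, 0.2795]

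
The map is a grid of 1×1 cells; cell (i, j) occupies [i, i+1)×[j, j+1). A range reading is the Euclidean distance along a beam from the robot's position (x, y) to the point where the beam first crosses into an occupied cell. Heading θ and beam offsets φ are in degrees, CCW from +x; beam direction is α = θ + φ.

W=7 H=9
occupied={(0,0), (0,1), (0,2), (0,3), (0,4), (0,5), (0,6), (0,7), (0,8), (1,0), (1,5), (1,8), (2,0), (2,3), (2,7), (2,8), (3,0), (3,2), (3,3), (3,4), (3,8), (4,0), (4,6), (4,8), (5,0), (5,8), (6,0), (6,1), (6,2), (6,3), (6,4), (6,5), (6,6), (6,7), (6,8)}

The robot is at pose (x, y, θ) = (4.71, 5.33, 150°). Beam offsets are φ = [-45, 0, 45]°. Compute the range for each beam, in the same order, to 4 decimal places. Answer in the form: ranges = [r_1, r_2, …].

beam 1: φ=-45°, α=105°
  d=(-0.2588,0.9659)  start (4,5)  tX=2.7432 tY=0.6936  stride 1/|dx|=3.8637 1/|dy|=1.0353
    cross y-line → (4,6), t=0.6936 (wall)
  → r_1 = 0.6936
beam 2: φ=0°, α=150°
  d=(-0.8660,0.5000)  start (4,5)  tX=0.8198 tY=1.3400  stride 1/|dx|=1.1547 1/|dy|=2.0000
    cross x-line → (3,5), t=0.8198
    cross y-line → (3,6), t=1.3400
    cross x-line → (2,6), t=1.9745
    cross x-line → (1,6), t=3.1292
    cross y-line → (1,7), t=3.3400
    cross x-line → (0,7), t=4.2839 (wall)
  → r_2 = 4.2839
beam 3: φ=45°, α=195°
  d=(-0.9659,-0.2588)  start (4,5)  tX=0.7350 tY=1.2750  stride 1/|dx|=1.0353 1/|dy|=3.8637
    cross x-line → (3,5), t=0.7350
    cross y-line → (3,4), t=1.2750 (wall)
  → r_3 = 1.2750

ranges = [0.6936, 4.2839, 1.2750]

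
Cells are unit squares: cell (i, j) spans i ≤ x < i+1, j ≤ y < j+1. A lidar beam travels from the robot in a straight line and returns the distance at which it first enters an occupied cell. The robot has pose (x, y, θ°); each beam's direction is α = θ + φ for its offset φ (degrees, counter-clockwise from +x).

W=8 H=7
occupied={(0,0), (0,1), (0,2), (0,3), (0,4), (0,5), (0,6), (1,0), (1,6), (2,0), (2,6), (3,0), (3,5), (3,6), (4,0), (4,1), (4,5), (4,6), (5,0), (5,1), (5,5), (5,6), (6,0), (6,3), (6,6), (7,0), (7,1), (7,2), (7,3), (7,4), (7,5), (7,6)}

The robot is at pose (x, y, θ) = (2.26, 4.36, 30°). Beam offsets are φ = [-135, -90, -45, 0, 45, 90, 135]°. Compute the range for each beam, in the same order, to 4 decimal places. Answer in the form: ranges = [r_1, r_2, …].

beam 1: φ=-135°, α=255°
  direction (-0.2588, -0.9659); cell (2,4); t to first gridline: x 1.0046, y 0.3727 (then +3.8637 / +1.0353)
    (2,3) via y @ 0.3727
    (1,3) via x @ 1.0046
    (1,2) via y @ 1.4080
    (1,1) via y @ 2.4433
    (1,0) via y @ 3.4785  # hit
  → r_1 = 3.4785
beam 2: φ=-90°, α=300°
  direction (0.5000, -0.8660); cell (2,4); t to first gridline: x 1.4800, y 0.4157 (then +2.0000 / +1.1547)
    (2,3) via y @ 0.4157
    (3,3) via x @ 1.4800
    (3,2) via y @ 1.5704
    (3,1) via y @ 2.7251
    (4,1) via x @ 3.4800  # hit
  → r_2 = 3.4800
beam 3: φ=-45°, α=345°
  direction (0.9659, -0.2588); cell (2,4); t to first gridline: x 0.7661, y 1.3909 (then +1.0353 / +3.8637)
    (3,4) via x @ 0.7661
    (3,3) via y @ 1.3909
    (4,3) via x @ 1.8014
    (5,3) via x @ 2.8367
    (6,3) via x @ 3.8719  # hit
  → r_3 = 3.8719
beam 4: φ=0°, α=30°
  direction (0.8660, 0.5000); cell (2,4); t to first gridline: x 0.8545, y 1.2800 (then +1.1547 / +2.0000)
    (3,4) via x @ 0.8545
    (3,5) via y @ 1.2800  # hit
  → r_4 = 1.2800
beam 5: φ=45°, α=75°
  direction (0.2588, 0.9659); cell (2,4); t to first gridline: x 2.8591, y 0.6626 (then +3.8637 / +1.0353)
    (2,5) via y @ 0.6626
    (2,6) via y @ 1.6979  # hit
  → r_5 = 1.6979
beam 6: φ=90°, α=120°
  direction (-0.5000, 0.8660); cell (2,4); t to first gridline: x 0.5200, y 0.7390 (then +2.0000 / +1.1547)
    (1,4) via x @ 0.5200
    (1,5) via y @ 0.7390
    (1,6) via y @ 1.8937  # hit
  → r_6 = 1.8937
beam 7: φ=135°, α=165°
  direction (-0.9659, 0.2588); cell (2,4); t to first gridline: x 0.2692, y 2.4728 (then +1.0353 / +3.8637)
    (1,4) via x @ 0.2692
    (0,4) via x @ 1.3044  # hit
  → r_7 = 1.3044

ranges = [3.4785, 3.4800, 3.8719, 1.2800, 1.6979, 1.8937, 1.3044]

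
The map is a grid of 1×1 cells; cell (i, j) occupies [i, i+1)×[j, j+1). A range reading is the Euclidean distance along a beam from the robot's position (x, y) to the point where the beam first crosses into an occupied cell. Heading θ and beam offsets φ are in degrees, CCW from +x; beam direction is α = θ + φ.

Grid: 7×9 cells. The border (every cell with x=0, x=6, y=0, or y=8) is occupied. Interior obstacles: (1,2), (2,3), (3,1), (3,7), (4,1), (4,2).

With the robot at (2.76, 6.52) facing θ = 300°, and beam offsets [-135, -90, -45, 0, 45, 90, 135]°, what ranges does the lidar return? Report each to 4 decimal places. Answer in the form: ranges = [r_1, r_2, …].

ranges = [1.8221, 2.0323, 2.6089, 4.0645, 3.3543, 0.9600, 0.9273]

beam 1: φ=-135°, α=165°
  dir = (cos 165°, sin 165°) = (-0.9659, 0.2588); from cell (2,6)
  next x-line at t=0.7868, next y-line at t=1.8546; Δt_x=1.0353, Δt_y=3.8637
    x: enter (1,6) at t=0.7868
    x: enter (0,6) at t=1.8221 ← occupied
  → r_1 = 1.8221
beam 2: φ=-90°, α=210°
  dir = (cos 210°, sin 210°) = (-0.8660, -0.5000); from cell (2,6)
  next x-line at t=0.8776, next y-line at t=1.0400; Δt_x=1.1547, Δt_y=2.0000
    x: enter (1,6) at t=0.8776
    y: enter (1,5) at t=1.0400
    x: enter (0,5) at t=2.0323 ← occupied
  → r_2 = 2.0323
beam 3: φ=-45°, α=255°
  dir = (cos 255°, sin 255°) = (-0.2588, -0.9659); from cell (2,6)
  next x-line at t=2.9364, next y-line at t=0.5383; Δt_x=3.8637, Δt_y=1.0353
    y: enter (2,5) at t=0.5383
    y: enter (2,4) at t=1.5736
    y: enter (2,3) at t=2.6089 ← occupied
  → r_3 = 2.6089
beam 4: φ=0°, α=300°
  dir = (cos 300°, sin 300°) = (0.5000, -0.8660); from cell (2,6)
  next x-line at t=0.4800, next y-line at t=0.6004; Δt_x=2.0000, Δt_y=1.1547
    x: enter (3,6) at t=0.4800
    y: enter (3,5) at t=0.6004
    y: enter (3,4) at t=1.7551
    x: enter (4,4) at t=2.4800
    y: enter (4,3) at t=2.9098
    y: enter (4,2) at t=4.0645 ← occupied
  → r_4 = 4.0645
beam 5: φ=45°, α=345°
  dir = (cos 345°, sin 345°) = (0.9659, -0.2588); from cell (2,6)
  next x-line at t=0.2485, next y-line at t=2.0091; Δt_x=1.0353, Δt_y=3.8637
    x: enter (3,6) at t=0.2485
    x: enter (4,6) at t=1.2837
    y: enter (4,5) at t=2.0091
    x: enter (5,5) at t=2.3190
    x: enter (6,5) at t=3.3543 ← occupied
  → r_5 = 3.3543
beam 6: φ=90°, α=30°
  dir = (cos 30°, sin 30°) = (0.8660, 0.5000); from cell (2,6)
  next x-line at t=0.2771, next y-line at t=0.9600; Δt_x=1.1547, Δt_y=2.0000
    x: enter (3,6) at t=0.2771
    y: enter (3,7) at t=0.9600 ← occupied
  → r_6 = 0.9600
beam 7: φ=135°, α=75°
  dir = (cos 75°, sin 75°) = (0.2588, 0.9659); from cell (2,6)
  next x-line at t=0.9273, next y-line at t=0.4969; Δt_x=3.8637, Δt_y=1.0353
    y: enter (2,7) at t=0.4969
    x: enter (3,7) at t=0.9273 ← occupied
  → r_7 = 0.9273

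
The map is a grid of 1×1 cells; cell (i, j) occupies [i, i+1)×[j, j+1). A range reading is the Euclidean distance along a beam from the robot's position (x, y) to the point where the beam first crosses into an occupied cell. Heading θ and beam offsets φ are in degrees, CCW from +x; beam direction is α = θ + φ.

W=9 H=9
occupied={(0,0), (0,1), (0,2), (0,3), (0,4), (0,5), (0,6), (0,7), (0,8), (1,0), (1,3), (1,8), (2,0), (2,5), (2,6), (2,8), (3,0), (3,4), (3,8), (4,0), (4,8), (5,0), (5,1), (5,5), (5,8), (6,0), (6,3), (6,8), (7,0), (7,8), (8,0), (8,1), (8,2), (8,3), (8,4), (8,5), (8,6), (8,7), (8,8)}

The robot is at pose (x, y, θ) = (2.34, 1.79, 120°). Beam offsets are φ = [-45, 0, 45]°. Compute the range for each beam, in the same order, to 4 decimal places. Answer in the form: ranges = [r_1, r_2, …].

beam 1: φ=-45°, α=75°
  d=(0.2588,0.9659)  start (2,1)  tX=2.5500 tY=0.2174  stride 1/|dx|=3.8637 1/|dy|=1.0353
    cross y-line → (2,2), t=0.2174
    cross y-line → (2,3), t=1.2527
    cross y-line → (2,4), t=2.2880
    cross x-line → (3,4), t=2.5500 (wall)
  → r_1 = 2.5500
beam 2: φ=0°, α=120°
  d=(-0.5000,0.8660)  start (2,1)  tX=0.6800 tY=0.2425  stride 1/|dx|=2.0000 1/|dy|=1.1547
    cross y-line → (2,2), t=0.2425
    cross x-line → (1,2), t=0.6800
    cross y-line → (1,3), t=1.3972 (wall)
  → r_2 = 1.3972
beam 3: φ=45°, α=165°
  d=(-0.9659,0.2588)  start (2,1)  tX=0.3520 tY=0.8114  stride 1/|dx|=1.0353 1/|dy|=3.8637
    cross x-line → (1,1), t=0.3520
    cross y-line → (1,2), t=0.8114
    cross x-line → (0,2), t=1.3873 (wall)
  → r_3 = 1.3873

ranges = [2.5500, 1.3972, 1.3873]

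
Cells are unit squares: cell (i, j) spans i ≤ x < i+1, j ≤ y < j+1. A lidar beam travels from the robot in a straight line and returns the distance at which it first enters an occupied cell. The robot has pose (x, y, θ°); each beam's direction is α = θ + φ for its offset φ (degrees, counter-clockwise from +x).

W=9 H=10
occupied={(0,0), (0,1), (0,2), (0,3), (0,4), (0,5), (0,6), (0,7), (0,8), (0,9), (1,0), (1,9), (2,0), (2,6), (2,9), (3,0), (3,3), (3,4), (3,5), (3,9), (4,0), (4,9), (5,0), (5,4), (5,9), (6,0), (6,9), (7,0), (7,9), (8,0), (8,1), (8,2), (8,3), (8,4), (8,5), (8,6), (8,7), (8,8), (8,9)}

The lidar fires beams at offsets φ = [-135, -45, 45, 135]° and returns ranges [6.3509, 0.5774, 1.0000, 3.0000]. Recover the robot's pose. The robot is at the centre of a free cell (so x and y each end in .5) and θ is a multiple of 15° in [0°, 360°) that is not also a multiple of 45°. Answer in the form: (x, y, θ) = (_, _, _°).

(x, y, θ) = (2.5, 8.5, 105°)

Candidates: 51 free-cell centres × 16 headings = 816 poses. Raycast each; keep the one whose scan matches to 4 dp.
  (7.5, 4.5, 15°): beam 1 = 4.0415 ≠ 6.3509 ✗
  (6.5, 7.5, 15°): beam 1 = 2.8868 ≠ 6.3509 ✗
  (5.5, 7.5, 105°): beam 1 = 2.8868 ≠ 6.3509 ✗
  …
  (2.5, 8.5, 105°): r_1=6.3509, r_2=0.5774, r_3=1.0000, r_4=3.0000 — all match ✓
No second candidate reproduces the full scan.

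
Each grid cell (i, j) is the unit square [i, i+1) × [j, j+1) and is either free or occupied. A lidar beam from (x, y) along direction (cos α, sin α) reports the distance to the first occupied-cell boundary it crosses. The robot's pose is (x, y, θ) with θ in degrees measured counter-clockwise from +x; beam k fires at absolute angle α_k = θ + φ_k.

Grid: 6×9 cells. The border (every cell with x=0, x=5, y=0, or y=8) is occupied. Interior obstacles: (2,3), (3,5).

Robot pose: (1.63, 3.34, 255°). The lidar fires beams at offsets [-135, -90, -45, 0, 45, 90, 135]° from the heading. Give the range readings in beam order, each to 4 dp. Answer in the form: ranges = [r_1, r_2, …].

ranges = [1.2600, 0.6522, 0.7275, 2.4225, 2.7020, 0.3831, 0.4272]

beam 1: φ=-135°, α=120°
  cosα=-0.5000 sinα=0.8660 | (1,3) | tMaxX 1.2600 tMaxY 0.7621 | tΔX 2.0000 tΔY 1.1547
    t=0.7621 [y] (1,4)
    t=1.2600 [x] (0,4) — stop
  → r_1 = 1.2600
beam 2: φ=-90°, α=165°
  cosα=-0.9659 sinα=0.2588 | (1,3) | tMaxX 0.6522 tMaxY 2.5500 | tΔX 1.0353 tΔY 3.8637
    t=0.6522 [x] (0,3) — stop
  → r_2 = 0.6522
beam 3: φ=-45°, α=210°
  cosα=-0.8660 sinα=-0.5000 | (1,3) | tMaxX 0.7275 tMaxY 0.6800 | tΔX 1.1547 tΔY 2.0000
    t=0.6800 [y] (1,2)
    t=0.7275 [x] (0,2) — stop
  → r_3 = 0.7275
beam 4: φ=0°, α=255°
  cosα=-0.2588 sinα=-0.9659 | (1,3) | tMaxX 2.4341 tMaxY 0.3520 | tΔX 3.8637 tΔY 1.0353
    t=0.3520 [y] (1,2)
    t=1.3873 [y] (1,1)
    t=2.4225 [y] (1,0) — stop
  → r_4 = 2.4225
beam 5: φ=45°, α=300°
  cosα=0.5000 sinα=-0.8660 | (1,3) | tMaxX 0.7400 tMaxY 0.3926 | tΔX 2.0000 tΔY 1.1547
    t=0.3926 [y] (1,2)
    t=0.7400 [x] (2,2)
    t=1.5473 [y] (2,1)
    t=2.7020 [y] (2,0) — stop
  → r_5 = 2.7020
beam 6: φ=90°, α=345°
  cosα=0.9659 sinα=-0.2588 | (1,3) | tMaxX 0.3831 tMaxY 1.3137 | tΔX 1.0353 tΔY 3.8637
    t=0.3831 [x] (2,3) — stop
  → r_6 = 0.3831
beam 7: φ=135°, α=30°
  cosα=0.8660 sinα=0.5000 | (1,3) | tMaxX 0.4272 tMaxY 1.3200 | tΔX 1.1547 tΔY 2.0000
    t=0.4272 [x] (2,3) — stop
  → r_7 = 0.4272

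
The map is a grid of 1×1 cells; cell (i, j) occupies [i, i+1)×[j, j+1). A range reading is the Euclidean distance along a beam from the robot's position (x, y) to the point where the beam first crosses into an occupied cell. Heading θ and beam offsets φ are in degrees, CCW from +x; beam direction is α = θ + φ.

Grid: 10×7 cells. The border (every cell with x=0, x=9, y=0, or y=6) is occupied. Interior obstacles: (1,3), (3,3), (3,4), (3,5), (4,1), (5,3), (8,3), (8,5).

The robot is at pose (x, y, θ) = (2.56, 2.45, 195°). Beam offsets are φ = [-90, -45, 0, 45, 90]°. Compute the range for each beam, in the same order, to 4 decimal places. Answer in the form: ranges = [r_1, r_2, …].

beam 1: φ=-90°, α=105°
  d=(-0.2588,0.9659)  start (2,2)  tX=2.1637 tY=0.5694  stride 1/|dx|=3.8637 1/|dy|=1.0353
    cross y-line → (2,3), t=0.5694
    cross y-line → (2,4), t=1.6047
    cross x-line → (1,4), t=2.1637
    cross y-line → (1,5), t=2.6400
    cross y-line → (1,6), t=3.6752 (wall)
  → r_1 = 3.6752
beam 2: φ=-45°, α=150°
  d=(-0.8660,0.5000)  start (2,2)  tX=0.6466 tY=1.1000  stride 1/|dx|=1.1547 1/|dy|=2.0000
    cross x-line → (1,2), t=0.6466
    cross y-line → (1,3), t=1.1000 (wall)
  → r_2 = 1.1000
beam 3: φ=0°, α=195°
  d=(-0.9659,-0.2588)  start (2,2)  tX=0.5798 tY=1.7387  stride 1/|dx|=1.0353 1/|dy|=3.8637
    cross x-line → (1,2), t=0.5798
    cross x-line → (0,2), t=1.6150 (wall)
  → r_3 = 1.6150
beam 4: φ=45°, α=240°
  d=(-0.5000,-0.8660)  start (2,2)  tX=1.1200 tY=0.5196  stride 1/|dx|=2.0000 1/|dy|=1.1547
    cross y-line → (2,1), t=0.5196
    cross x-line → (1,1), t=1.1200
    cross y-line → (1,0), t=1.6743 (wall)
  → r_4 = 1.6743
beam 5: φ=90°, α=285°
  d=(0.2588,-0.9659)  start (2,2)  tX=1.7000 tY=0.4659  stride 1/|dx|=3.8637 1/|dy|=1.0353
    cross y-line → (2,1), t=0.4659
    cross y-line → (2,0), t=1.5012 (wall)
  → r_5 = 1.5012

ranges = [3.6752, 1.1000, 1.6150, 1.6743, 1.5012]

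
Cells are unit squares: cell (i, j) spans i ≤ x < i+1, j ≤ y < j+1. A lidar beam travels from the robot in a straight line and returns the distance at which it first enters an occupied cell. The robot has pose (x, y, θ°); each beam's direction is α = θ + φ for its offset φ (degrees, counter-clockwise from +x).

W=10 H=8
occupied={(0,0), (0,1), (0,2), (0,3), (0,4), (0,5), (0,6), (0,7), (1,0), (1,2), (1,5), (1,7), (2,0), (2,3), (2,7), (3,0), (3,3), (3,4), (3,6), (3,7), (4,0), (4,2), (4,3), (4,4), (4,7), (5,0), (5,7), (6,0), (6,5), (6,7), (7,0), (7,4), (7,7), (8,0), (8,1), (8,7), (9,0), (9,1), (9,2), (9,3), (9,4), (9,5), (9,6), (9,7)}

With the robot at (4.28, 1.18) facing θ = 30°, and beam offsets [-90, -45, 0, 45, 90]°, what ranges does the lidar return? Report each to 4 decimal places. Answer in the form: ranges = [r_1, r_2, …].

ranges = [0.2078, 0.6955, 5.4502, 0.8489, 2.1016]

beam 1: φ=-90°, α=300°
  cosα=0.5000 sinα=-0.8660 | (4,1) | tMaxX 1.4400 tMaxY 0.2078 | tΔX 2.0000 tΔY 1.1547
    t=0.2078 [y] (4,0) — stop
  → r_1 = 0.2078
beam 2: φ=-45°, α=345°
  cosα=0.9659 sinα=-0.2588 | (4,1) | tMaxX 0.7454 tMaxY 0.6955 | tΔX 1.0353 tΔY 3.8637
    t=0.6955 [y] (4,0) — stop
  → r_2 = 0.6955
beam 3: φ=0°, α=30°
  cosα=0.8660 sinα=0.5000 | (4,1) | tMaxX 0.8314 tMaxY 1.6400 | tΔX 1.1547 tΔY 2.0000
    t=0.8314 [x] (5,1)
    t=1.6400 [y] (5,2)
    t=1.9861 [x] (6,2)
    t=3.1408 [x] (7,2)
    t=3.6400 [y] (7,3)
    t=4.2955 [x] (8,3)
    t=5.4502 [x] (9,3) — stop
  → r_3 = 5.4502
beam 4: φ=45°, α=75°
  cosα=0.2588 sinα=0.9659 | (4,1) | tMaxX 2.7819 tMaxY 0.8489 | tΔX 3.8637 tΔY 1.0353
    t=0.8489 [y] (4,2) — stop
  → r_4 = 0.8489
beam 5: φ=90°, α=120°
  cosα=-0.5000 sinα=0.8660 | (4,1) | tMaxX 0.5600 tMaxY 0.9469 | tΔX 2.0000 tΔY 1.1547
    t=0.5600 [x] (3,1)
    t=0.9469 [y] (3,2)
    t=2.1016 [y] (3,3) — stop
  → r_5 = 2.1016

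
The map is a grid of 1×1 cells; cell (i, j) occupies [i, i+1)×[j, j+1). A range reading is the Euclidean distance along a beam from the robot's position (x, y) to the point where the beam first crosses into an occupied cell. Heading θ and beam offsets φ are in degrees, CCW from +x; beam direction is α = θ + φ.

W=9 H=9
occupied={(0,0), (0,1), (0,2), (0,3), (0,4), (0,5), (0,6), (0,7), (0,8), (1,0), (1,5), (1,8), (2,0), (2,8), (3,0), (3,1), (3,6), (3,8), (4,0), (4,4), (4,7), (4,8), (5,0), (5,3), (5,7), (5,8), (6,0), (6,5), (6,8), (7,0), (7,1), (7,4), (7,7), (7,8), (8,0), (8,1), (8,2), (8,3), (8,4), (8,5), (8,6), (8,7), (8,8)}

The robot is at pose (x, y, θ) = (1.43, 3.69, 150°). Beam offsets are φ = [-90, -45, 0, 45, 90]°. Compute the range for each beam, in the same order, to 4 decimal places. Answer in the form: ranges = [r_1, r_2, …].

beam 1: φ=-90°, α=60°
  d=(0.5000,0.8660)  start (1,3)  tX=1.1400 tY=0.3580  stride 1/|dx|=2.0000 1/|dy|=1.1547
    cross y-line → (1,4), t=0.3580
    cross x-line → (2,4), t=1.1400
    cross y-line → (2,5), t=1.5127
    cross y-line → (2,6), t=2.6674
    cross x-line → (3,6), t=3.1400 (wall)
  → r_1 = 3.1400
beam 2: φ=-45°, α=105°
  d=(-0.2588,0.9659)  start (1,3)  tX=1.6614 tY=0.3209  stride 1/|dx|=3.8637 1/|dy|=1.0353
    cross y-line → (1,4), t=0.3209
    cross y-line → (1,5), t=1.3562 (wall)
  → r_2 = 1.3562
beam 3: φ=0°, α=150°
  d=(-0.8660,0.5000)  start (1,3)  tX=0.4965 tY=0.6200  stride 1/|dx|=1.1547 1/|dy|=2.0000
    cross x-line → (0,3), t=0.4965 (wall)
  → r_3 = 0.4965
beam 4: φ=45°, α=195°
  d=(-0.9659,-0.2588)  start (1,3)  tX=0.4452 tY=2.6660  stride 1/|dx|=1.0353 1/|dy|=3.8637
    cross x-line → (0,3), t=0.4452 (wall)
  → r_4 = 0.4452
beam 5: φ=90°, α=240°
  d=(-0.5000,-0.8660)  start (1,3)  tX=0.8600 tY=0.7967  stride 1/|dx|=2.0000 1/|dy|=1.1547
    cross y-line → (1,2), t=0.7967
    cross x-line → (0,2), t=0.8600 (wall)
  → r_5 = 0.8600

ranges = [3.1400, 1.3562, 0.4965, 0.4452, 0.8600]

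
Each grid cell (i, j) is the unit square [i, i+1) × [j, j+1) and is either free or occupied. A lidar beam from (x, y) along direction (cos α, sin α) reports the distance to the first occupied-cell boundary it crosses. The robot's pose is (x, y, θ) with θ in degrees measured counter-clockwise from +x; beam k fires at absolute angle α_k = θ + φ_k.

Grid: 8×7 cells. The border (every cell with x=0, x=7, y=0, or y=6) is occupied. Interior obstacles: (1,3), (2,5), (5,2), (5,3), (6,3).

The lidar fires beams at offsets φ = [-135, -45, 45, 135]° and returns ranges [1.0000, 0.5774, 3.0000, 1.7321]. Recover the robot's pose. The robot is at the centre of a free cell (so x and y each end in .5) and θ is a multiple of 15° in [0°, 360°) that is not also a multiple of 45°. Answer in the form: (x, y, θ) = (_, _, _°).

The pose lattice has 25·16 = 400 candidates. Test each by forward raycasting.
  (4.5, 3.5, 330°): beam 1 = 3.6235 ≠ 1.0000 ✗
  (4.5, 2.5, 255°): beam 1 = 3.0000 ≠ 1.0000 ✗
  (4.5, 4.5, 195°): beam 1 = 1.7321 ≠ 1.0000 ✗
  (6.5, 5.5, 345°): beam 1 = 6.3509 ≠ 1.0000 ✗
  …
  (4.5, 5.5, 165°): r_1=1.0000, r_2=0.5774, r_3=3.0000, r_4=1.7321 — all match ✓
No second candidate reproduces the full scan.

(x, y, θ) = (4.5, 5.5, 165°)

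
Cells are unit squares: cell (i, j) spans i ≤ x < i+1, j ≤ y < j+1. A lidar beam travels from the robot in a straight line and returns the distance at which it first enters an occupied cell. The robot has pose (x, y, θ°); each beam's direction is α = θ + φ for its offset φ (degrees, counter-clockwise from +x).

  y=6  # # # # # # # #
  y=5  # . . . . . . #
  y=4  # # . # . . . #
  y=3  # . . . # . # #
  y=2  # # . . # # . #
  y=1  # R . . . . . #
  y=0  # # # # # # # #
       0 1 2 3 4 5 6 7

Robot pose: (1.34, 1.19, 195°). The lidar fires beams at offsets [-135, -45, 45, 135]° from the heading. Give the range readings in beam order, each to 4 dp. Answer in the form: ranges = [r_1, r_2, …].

beam 1: φ=-135°, α=60°
  cosα=0.5000 sinα=0.8660 | (1,1) | tMaxX 1.3200 tMaxY 0.9353 | tΔX 2.0000 tΔY 1.1547
    t=0.9353 [y] (1,2) — stop
  → r_1 = 0.9353
beam 2: φ=-45°, α=150°
  cosα=-0.8660 sinα=0.5000 | (1,1) | tMaxX 0.3926 tMaxY 1.6200 | tΔX 1.1547 tΔY 2.0000
    t=0.3926 [x] (0,1) — stop
  → r_2 = 0.3926
beam 3: φ=45°, α=240°
  cosα=-0.5000 sinα=-0.8660 | (1,1) | tMaxX 0.6800 tMaxY 0.2194 | tΔX 2.0000 tΔY 1.1547
    t=0.2194 [y] (1,0) — stop
  → r_3 = 0.2194
beam 4: φ=135°, α=330°
  cosα=0.8660 sinα=-0.5000 | (1,1) | tMaxX 0.7621 tMaxY 0.3800 | tΔX 1.1547 tΔY 2.0000
    t=0.3800 [y] (1,0) — stop
  → r_4 = 0.3800

ranges = [0.9353, 0.3926, 0.2194, 0.3800]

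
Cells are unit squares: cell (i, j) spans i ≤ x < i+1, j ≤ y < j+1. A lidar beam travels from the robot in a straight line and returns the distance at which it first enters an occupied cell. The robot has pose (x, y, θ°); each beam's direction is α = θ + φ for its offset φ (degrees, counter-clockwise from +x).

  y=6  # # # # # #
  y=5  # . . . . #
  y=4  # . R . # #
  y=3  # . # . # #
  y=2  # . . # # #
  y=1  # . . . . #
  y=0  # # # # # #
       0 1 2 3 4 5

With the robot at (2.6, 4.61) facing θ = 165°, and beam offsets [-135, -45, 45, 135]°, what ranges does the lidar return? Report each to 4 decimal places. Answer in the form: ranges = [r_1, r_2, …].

ranges = [2.7713, 1.6050, 1.8475, 0.7044]

beam 1: φ=-135°, α=30°
  direction (0.8660, 0.5000); cell (2,4); t to first gridline: x 0.4619, y 0.7800 (then +1.1547 / +2.0000)
    (3,4) via x @ 0.4619
    (3,5) via y @ 0.7800
    (4,5) via x @ 1.6166
    (5,5) via x @ 2.7713  # hit
  → r_1 = 2.7713
beam 2: φ=-45°, α=120°
  direction (-0.5000, 0.8660); cell (2,4); t to first gridline: x 1.2000, y 0.4503 (then +2.0000 / +1.1547)
    (2,5) via y @ 0.4503
    (1,5) via x @ 1.2000
    (1,6) via y @ 1.6050  # hit
  → r_2 = 1.6050
beam 3: φ=45°, α=210°
  direction (-0.8660, -0.5000); cell (2,4); t to first gridline: x 0.6928, y 1.2200 (then +1.1547 / +2.0000)
    (1,4) via x @ 0.6928
    (1,3) via y @ 1.2200
    (0,3) via x @ 1.8475  # hit
  → r_3 = 1.8475
beam 4: φ=135°, α=300°
  direction (0.5000, -0.8660); cell (2,4); t to first gridline: x 0.8000, y 0.7044 (then +2.0000 / +1.1547)
    (2,3) via y @ 0.7044  # hit
  → r_4 = 0.7044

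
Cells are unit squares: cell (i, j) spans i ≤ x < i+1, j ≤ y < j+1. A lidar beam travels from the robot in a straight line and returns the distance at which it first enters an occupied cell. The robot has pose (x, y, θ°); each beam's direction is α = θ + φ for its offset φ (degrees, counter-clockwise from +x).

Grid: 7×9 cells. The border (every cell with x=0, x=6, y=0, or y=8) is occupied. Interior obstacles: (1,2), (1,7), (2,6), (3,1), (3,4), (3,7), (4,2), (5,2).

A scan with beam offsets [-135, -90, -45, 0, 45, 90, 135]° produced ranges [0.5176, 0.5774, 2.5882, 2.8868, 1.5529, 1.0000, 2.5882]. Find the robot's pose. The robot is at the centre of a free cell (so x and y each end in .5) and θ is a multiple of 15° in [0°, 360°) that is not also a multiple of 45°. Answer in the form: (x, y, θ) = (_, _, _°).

Candidates: 27 free-cell centres × 16 headings = 432 poses. Raycast each; keep the one whose scan matches to 4 dp.
  (4.5, 4.5, 210°): beam 1 = 3.6235 ≠ 0.5176 ✗
  (5.5, 6.5, 285°): beam 1 = 1.7321 ≠ 0.5176 ✗
  (4.5, 3.5, 345°): beam 1 = 2.8868 ≠ 0.5176 ✗
  …
  (3.5, 5.5, 30°): r_1=0.5176, r_2=0.5774, r_3=2.5882, r_4=2.8868, r_5=1.5529, r_6=1.0000, r_7=2.5882 — all match ✓
Unique over the lattice → pose = (3.5, 5.5, 30°).

(x, y, θ) = (3.5, 5.5, 30°)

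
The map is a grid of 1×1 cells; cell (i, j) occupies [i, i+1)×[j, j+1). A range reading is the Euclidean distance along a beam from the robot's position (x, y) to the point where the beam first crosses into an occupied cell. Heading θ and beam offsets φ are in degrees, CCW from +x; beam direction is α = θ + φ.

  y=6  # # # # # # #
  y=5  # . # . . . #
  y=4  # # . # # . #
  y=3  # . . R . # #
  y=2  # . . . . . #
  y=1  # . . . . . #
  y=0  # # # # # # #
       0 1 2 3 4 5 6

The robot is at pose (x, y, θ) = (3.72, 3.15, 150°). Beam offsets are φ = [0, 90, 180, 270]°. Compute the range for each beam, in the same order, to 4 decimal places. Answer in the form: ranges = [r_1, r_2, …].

beam 1: φ=0°, α=150°
  dir = (cos 150°, sin 150°) = (-0.8660, 0.5000); from cell (3,3)
  next x-line at t=0.8314, next y-line at t=1.7000; Δt_x=1.1547, Δt_y=2.0000
    x: enter (2,3) at t=0.8314
    y: enter (2,4) at t=1.7000
    x: enter (1,4) at t=1.9861 ← occupied
  → r_1 = 1.9861
beam 2: φ=90°, α=240°
  dir = (cos 240°, sin 240°) = (-0.5000, -0.8660); from cell (3,3)
  next x-line at t=1.4400, next y-line at t=0.1732; Δt_x=2.0000, Δt_y=1.1547
    y: enter (3,2) at t=0.1732
    y: enter (3,1) at t=1.3279
    x: enter (2,1) at t=1.4400
    y: enter (2,0) at t=2.4826 ← occupied
  → r_2 = 2.4826
beam 3: φ=180°, α=330°
  dir = (cos 330°, sin 330°) = (0.8660, -0.5000); from cell (3,3)
  next x-line at t=0.3233, next y-line at t=0.3000; Δt_x=1.1547, Δt_y=2.0000
    y: enter (3,2) at t=0.3000
    x: enter (4,2) at t=0.3233
    x: enter (5,2) at t=1.4780
    y: enter (5,1) at t=2.3000
    x: enter (6,1) at t=2.6327 ← occupied
  → r_3 = 2.6327
beam 4: φ=270°, α=60°
  dir = (cos 60°, sin 60°) = (0.5000, 0.8660); from cell (3,3)
  next x-line at t=0.5600, next y-line at t=0.9815; Δt_x=2.0000, Δt_y=1.1547
    x: enter (4,3) at t=0.5600
    y: enter (4,4) at t=0.9815 ← occupied
  → r_4 = 0.9815

ranges = [1.9861, 2.4826, 2.6327, 0.9815]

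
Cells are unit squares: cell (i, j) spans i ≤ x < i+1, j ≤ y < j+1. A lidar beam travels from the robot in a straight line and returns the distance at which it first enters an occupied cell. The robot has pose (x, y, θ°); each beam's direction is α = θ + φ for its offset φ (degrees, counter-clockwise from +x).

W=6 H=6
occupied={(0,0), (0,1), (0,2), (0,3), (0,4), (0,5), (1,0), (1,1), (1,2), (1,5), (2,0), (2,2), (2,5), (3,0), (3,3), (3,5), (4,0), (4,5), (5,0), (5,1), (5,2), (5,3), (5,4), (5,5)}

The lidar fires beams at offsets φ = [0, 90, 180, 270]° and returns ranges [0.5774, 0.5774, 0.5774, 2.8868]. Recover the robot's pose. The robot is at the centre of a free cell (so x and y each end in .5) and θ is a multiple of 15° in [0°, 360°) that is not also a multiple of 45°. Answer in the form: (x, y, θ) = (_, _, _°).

(x, y, θ) = (2.5, 1.5, 120°)

Candidates: 12 free-cell centres × 16 headings = 192 poses. Raycast each; keep the one whose scan matches to 4 dp.
  (3.5, 1.5, 30°): beam 1 = 1.7321 ≠ 0.5774 ✗
  (4.5, 4.5, 15°): beam 1 = 0.5176 ≠ 0.5774 ✗
  (1.5, 4.5, 165°): beam 1 = 0.5176 ≠ 0.5774 ✗
  (3.5, 2.5, 15°): beam 1 = 1.5529 ≠ 0.5774 ✗
  …
  (2.5, 1.5, 120°): r_1=0.5774, r_2=0.5774, r_3=0.5774, r_4=2.8868 — all match ✓
No second candidate reproduces the full scan.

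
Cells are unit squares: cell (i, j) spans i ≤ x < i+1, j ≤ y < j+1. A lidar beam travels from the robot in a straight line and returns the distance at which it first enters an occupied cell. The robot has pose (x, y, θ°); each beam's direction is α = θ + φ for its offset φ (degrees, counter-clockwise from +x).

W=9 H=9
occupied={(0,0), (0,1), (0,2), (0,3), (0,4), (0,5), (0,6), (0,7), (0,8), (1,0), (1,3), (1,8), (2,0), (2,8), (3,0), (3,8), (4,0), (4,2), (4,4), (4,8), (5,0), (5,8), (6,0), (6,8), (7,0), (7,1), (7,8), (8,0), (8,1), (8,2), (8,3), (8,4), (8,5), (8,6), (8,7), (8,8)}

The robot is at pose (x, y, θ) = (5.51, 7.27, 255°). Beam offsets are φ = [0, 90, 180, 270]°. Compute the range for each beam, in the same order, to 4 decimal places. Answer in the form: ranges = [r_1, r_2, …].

ranges = [2.3501, 2.5778, 0.7558, 2.8205]

beam 1: φ=0°, α=255°
  d=(-0.2588,-0.9659)  start (5,7)  tX=1.9705 tY=0.2795  stride 1/|dx|=3.8637 1/|dy|=1.0353
    cross y-line → (5,6), t=0.2795
    cross y-line → (5,5), t=1.3148
    cross x-line → (4,5), t=1.9705
    cross y-line → (4,4), t=2.3501 (wall)
  → r_1 = 2.3501
beam 2: φ=90°, α=345°
  d=(0.9659,-0.2588)  start (5,7)  tX=0.5073 tY=1.0432  stride 1/|dx|=1.0353 1/|dy|=3.8637
    cross x-line → (6,7), t=0.5073
    cross y-line → (6,6), t=1.0432
    cross x-line → (7,6), t=1.5426
    cross x-line → (8,6), t=2.5778 (wall)
  → r_2 = 2.5778
beam 3: φ=180°, α=75°
  d=(0.2588,0.9659)  start (5,7)  tX=1.8932 tY=0.7558  stride 1/|dx|=3.8637 1/|dy|=1.0353
    cross y-line → (5,8), t=0.7558 (wall)
  → r_3 = 0.7558
beam 4: φ=270°, α=165°
  d=(-0.9659,0.2588)  start (5,7)  tX=0.5280 tY=2.8205  stride 1/|dx|=1.0353 1/|dy|=3.8637
    cross x-line → (4,7), t=0.5280
    cross x-line → (3,7), t=1.5633
    cross x-line → (2,7), t=2.5985
    cross y-line → (2,8), t=2.8205 (wall)
  → r_4 = 2.8205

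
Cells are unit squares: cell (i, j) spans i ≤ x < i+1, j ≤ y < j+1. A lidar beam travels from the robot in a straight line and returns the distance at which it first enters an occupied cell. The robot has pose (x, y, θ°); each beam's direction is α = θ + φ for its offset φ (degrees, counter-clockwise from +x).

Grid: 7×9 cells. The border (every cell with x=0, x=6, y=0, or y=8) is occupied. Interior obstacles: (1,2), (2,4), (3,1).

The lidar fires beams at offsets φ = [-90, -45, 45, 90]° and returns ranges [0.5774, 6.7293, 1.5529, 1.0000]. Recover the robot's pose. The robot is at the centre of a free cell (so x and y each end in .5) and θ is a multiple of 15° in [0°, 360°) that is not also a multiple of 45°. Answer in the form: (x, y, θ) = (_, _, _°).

(x, y, θ) = (2.5, 1.5, 120°)

Enumerate (i+0.5, j+0.5, θ) over the 32 free cells and 16 admissible headings. For each, cast all 4 beams and compare to the given ranges.
  (4.5, 6.5, 60°): beam 1 = 1.7321 ≠ 0.5774 ✗
  (4.5, 4.5, 165°): beam 1 = 3.6235 ≠ 0.5774 ✗
  (4.5, 4.5, 15°): beam 1 = 3.6235 ≠ 0.5774 ✗
  (5.5, 6.5, 15°): beam 1 = 1.9319 ≠ 0.5774 ✗
  …
  (2.5, 1.5, 120°): r_1=0.5774, r_2=6.7293, r_3=1.5529, r_4=1.0000 — all match ✓
No second candidate reproduces the full scan.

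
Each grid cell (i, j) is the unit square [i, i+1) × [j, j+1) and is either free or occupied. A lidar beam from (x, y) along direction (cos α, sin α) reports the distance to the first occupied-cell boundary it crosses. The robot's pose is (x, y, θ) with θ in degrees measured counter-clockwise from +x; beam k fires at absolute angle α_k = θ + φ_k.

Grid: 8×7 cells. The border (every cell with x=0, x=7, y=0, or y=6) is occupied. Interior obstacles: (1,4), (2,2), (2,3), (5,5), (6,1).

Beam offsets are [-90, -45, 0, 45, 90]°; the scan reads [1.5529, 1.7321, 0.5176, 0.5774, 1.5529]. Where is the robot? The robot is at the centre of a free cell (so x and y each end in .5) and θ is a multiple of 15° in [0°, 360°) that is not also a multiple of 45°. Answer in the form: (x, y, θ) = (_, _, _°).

The pose lattice has 25·16 = 400 candidates. Test each by forward raycasting.
  (2.5, 1.5, 195°): beam 1 = 0.5176 ≠ 1.5529 ✗
  (2.5, 5.5, 30°): beam 1 = 5.1962 ≠ 1.5529 ✗
  (6.5, 5.5, 255°): beam 1 = 0.5176 ≠ 1.5529 ✗
  (5.5, 3.5, 105°): beam 2 = 2.8868 ≠ 1.7321 ✗
  …
  (1.5, 2.5, 345°): r_1=1.5529, r_2=1.7321, r_3=0.5176, r_4=0.5774, r_5=1.5529 — all match ✓
No second candidate reproduces the full scan.

(x, y, θ) = (1.5, 2.5, 345°)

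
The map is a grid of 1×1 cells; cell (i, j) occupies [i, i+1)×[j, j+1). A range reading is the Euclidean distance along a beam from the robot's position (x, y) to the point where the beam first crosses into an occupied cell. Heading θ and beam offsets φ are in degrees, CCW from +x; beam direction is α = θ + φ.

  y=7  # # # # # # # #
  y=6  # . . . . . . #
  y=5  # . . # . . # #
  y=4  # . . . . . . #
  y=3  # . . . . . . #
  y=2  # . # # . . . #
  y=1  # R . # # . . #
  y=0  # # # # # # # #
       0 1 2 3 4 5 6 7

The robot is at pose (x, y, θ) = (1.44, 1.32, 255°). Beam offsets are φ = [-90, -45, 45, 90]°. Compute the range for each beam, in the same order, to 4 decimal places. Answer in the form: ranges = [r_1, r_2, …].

ranges = [0.4555, 0.5081, 0.3695, 1.2364]

beam 1: φ=-90°, α=165°
  direction (-0.9659, 0.2588); cell (1,1); t to first gridline: x 0.4555, y 2.6273 (then +1.0353 / +3.8637)
    (0,1) via x @ 0.4555  # hit
  → r_1 = 0.4555
beam 2: φ=-45°, α=210°
  direction (-0.8660, -0.5000); cell (1,1); t to first gridline: x 0.5081, y 0.6400 (then +1.1547 / +2.0000)
    (0,1) via x @ 0.5081  # hit
  → r_2 = 0.5081
beam 3: φ=45°, α=300°
  direction (0.5000, -0.8660); cell (1,1); t to first gridline: x 1.1200, y 0.3695 (then +2.0000 / +1.1547)
    (1,0) via y @ 0.3695  # hit
  → r_3 = 0.3695
beam 4: φ=90°, α=345°
  direction (0.9659, -0.2588); cell (1,1); t to first gridline: x 0.5798, y 1.2364 (then +1.0353 / +3.8637)
    (2,1) via x @ 0.5798
    (2,0) via y @ 1.2364  # hit
  → r_4 = 1.2364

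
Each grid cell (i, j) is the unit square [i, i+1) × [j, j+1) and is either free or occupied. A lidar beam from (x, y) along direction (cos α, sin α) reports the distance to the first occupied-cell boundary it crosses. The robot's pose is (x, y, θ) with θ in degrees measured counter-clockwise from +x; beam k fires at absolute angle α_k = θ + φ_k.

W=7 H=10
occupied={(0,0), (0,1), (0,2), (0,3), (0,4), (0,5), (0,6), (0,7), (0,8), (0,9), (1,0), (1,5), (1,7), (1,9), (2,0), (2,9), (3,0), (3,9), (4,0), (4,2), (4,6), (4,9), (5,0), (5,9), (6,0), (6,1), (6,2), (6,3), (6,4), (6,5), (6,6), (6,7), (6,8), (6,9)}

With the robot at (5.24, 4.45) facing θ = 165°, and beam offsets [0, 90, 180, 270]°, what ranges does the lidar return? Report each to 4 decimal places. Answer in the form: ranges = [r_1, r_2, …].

ranges = [3.3543, 1.5012, 0.7868, 2.9364]

beam 1: φ=0°, α=165°
  direction (-0.9659, 0.2588); cell (5,4); t to first gridline: x 0.2485, y 2.1250 (then +1.0353 / +3.8637)
    (4,4) via x @ 0.2485
    (3,4) via x @ 1.2837
    (3,5) via y @ 2.1250
    (2,5) via x @ 2.3190
    (1,5) via x @ 3.3543  # hit
  → r_1 = 3.3543
beam 2: φ=90°, α=255°
  direction (-0.2588, -0.9659); cell (5,4); t to first gridline: x 0.9273, y 0.4659 (then +3.8637 / +1.0353)
    (5,3) via y @ 0.4659
    (4,3) via x @ 0.9273
    (4,2) via y @ 1.5012  # hit
  → r_2 = 1.5012
beam 3: φ=180°, α=345°
  direction (0.9659, -0.2588); cell (5,4); t to first gridline: x 0.7868, y 1.7387 (then +1.0353 / +3.8637)
    (6,4) via x @ 0.7868  # hit
  → r_3 = 0.7868
beam 4: φ=270°, α=75°
  direction (0.2588, 0.9659); cell (5,4); t to first gridline: x 2.9364, y 0.5694 (then +3.8637 / +1.0353)
    (5,5) via y @ 0.5694
    (5,6) via y @ 1.6047
    (5,7) via y @ 2.6400
    (6,7) via x @ 2.9364  # hit
  → r_4 = 2.9364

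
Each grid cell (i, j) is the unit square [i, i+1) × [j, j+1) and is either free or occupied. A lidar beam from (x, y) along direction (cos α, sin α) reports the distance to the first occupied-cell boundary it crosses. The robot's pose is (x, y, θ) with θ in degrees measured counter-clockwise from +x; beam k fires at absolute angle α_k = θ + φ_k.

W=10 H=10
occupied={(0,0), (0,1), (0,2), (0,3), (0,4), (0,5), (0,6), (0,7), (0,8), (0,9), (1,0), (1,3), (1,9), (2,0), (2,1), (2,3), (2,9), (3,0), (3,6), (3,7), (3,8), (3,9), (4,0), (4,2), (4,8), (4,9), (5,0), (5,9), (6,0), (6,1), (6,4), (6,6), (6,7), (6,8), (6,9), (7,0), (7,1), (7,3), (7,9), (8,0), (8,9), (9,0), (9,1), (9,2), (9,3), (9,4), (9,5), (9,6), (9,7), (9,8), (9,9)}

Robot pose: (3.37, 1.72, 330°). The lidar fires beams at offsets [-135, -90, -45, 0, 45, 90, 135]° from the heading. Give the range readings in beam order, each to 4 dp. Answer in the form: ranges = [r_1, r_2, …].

ranges = [0.3831, 0.7400, 0.7454, 1.4400, 1.0818, 1.2600, 1.4296]

beam 1: φ=-135°, α=195°
  direction (-0.9659, -0.2588); cell (3,1); t to first gridline: x 0.3831, y 2.7819 (then +1.0353 / +3.8637)
    (2,1) via x @ 0.3831  # hit
  → r_1 = 0.3831
beam 2: φ=-90°, α=240°
  direction (-0.5000, -0.8660); cell (3,1); t to first gridline: x 0.7400, y 0.8314 (then +2.0000 / +1.1547)
    (2,1) via x @ 0.7400  # hit
  → r_2 = 0.7400
beam 3: φ=-45°, α=285°
  direction (0.2588, -0.9659); cell (3,1); t to first gridline: x 2.4341, y 0.7454 (then +3.8637 / +1.0353)
    (3,0) via y @ 0.7454  # hit
  → r_3 = 0.7454
beam 4: φ=0°, α=330°
  direction (0.8660, -0.5000); cell (3,1); t to first gridline: x 0.7275, y 1.4400 (then +1.1547 / +2.0000)
    (4,1) via x @ 0.7275
    (4,0) via y @ 1.4400  # hit
  → r_4 = 1.4400
beam 5: φ=45°, α=15°
  direction (0.9659, 0.2588); cell (3,1); t to first gridline: x 0.6522, y 1.0818 (then +1.0353 / +3.8637)
    (4,1) via x @ 0.6522
    (4,2) via y @ 1.0818  # hit
  → r_5 = 1.0818
beam 6: φ=90°, α=60°
  direction (0.5000, 0.8660); cell (3,1); t to first gridline: x 1.2600, y 0.3233 (then +2.0000 / +1.1547)
    (3,2) via y @ 0.3233
    (4,2) via x @ 1.2600  # hit
  → r_6 = 1.2600
beam 7: φ=135°, α=105°
  direction (-0.2588, 0.9659); cell (3,1); t to first gridline: x 1.4296, y 0.2899 (then +3.8637 / +1.0353)
    (3,2) via y @ 0.2899
    (3,3) via y @ 1.3252
    (2,3) via x @ 1.4296  # hit
  → r_7 = 1.4296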